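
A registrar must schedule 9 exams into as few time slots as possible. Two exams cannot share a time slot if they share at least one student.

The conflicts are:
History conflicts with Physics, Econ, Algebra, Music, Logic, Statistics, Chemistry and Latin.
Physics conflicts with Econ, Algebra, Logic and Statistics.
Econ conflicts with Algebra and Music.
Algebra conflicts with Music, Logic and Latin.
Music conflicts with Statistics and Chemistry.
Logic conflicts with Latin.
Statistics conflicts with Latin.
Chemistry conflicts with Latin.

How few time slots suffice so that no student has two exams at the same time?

History, Algebra, Logic, Latin are mutually in conflict, so at least 4 time slots are needed.
4 time slots suffice: History=1, Physics=3, Econ=4, Algebra=2, Music=3, Logic=4, Statistics=2, Chemistry=2, Latin=3. Every pair that conflicts lands in different time slots.

4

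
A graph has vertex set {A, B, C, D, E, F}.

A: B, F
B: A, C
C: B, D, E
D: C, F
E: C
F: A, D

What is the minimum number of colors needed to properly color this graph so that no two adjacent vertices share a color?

The cycle C-D-F-A-B-C has odd length 5, so it cannot be 2-colored; at least 3 colors are needed.
One proper 3-coloring: A=3, B=2, C=1, D=2, E=2, F=1. Each edge has distinct colors on its endpoints.

3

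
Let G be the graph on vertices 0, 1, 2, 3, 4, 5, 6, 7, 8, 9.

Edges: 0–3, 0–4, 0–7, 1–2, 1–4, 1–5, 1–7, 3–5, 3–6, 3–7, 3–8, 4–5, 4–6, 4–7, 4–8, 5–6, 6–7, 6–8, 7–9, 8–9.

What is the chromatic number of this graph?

3, 6, 8 are mutually adjacent, so at least 3 colors are needed.
3 colors suffice: color a → {2, 5, 7, 8}; color b → {3, 4, 9}; color c → {0, 1, 6}. Every edge joins two different colors.

3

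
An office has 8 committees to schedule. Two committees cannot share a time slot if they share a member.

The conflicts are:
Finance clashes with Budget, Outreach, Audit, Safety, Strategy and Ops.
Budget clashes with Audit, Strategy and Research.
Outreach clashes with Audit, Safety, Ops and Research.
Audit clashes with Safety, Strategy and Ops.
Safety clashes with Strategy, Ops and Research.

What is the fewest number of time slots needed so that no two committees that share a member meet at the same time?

5

Finance, Outreach, Audit, Safety, Ops are mutually in conflict, so at least 5 time slots are needed.
5 time slots suffice: time slot 1 → {Finance, Research}; time slot 2 → {Audit}; time slot 3 → {Budget, Safety}; time slot 4 → {Outreach, Strategy}; time slot 5 → {Ops}. Each listed conflict is separated.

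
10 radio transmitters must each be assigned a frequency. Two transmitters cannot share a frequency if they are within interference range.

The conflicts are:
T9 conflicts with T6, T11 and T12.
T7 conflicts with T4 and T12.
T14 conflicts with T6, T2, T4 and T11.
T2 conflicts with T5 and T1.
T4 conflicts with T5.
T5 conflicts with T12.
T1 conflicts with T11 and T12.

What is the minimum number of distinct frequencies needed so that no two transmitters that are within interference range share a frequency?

2

T9 and T11 conflict, so at least 2 frequencies are needed.
2 frequencies suffice: frequency 1 → {T6, T2, T4, T11, T12}; frequency 2 → {T9, T7, T14, T5, T1}. Every pair that conflicts lands in different frequencies.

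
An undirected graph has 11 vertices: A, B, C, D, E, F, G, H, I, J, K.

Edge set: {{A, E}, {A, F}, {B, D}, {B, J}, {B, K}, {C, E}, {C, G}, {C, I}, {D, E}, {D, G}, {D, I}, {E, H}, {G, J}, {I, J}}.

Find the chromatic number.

E and H are adjacent, so at least 2 colors are needed.
One proper 2-coloring: A=2, B=1, C=2, D=2, E=1, F=1, G=1, H=2, I=1, J=2, K=2. No two adjacent vertices share a color.

2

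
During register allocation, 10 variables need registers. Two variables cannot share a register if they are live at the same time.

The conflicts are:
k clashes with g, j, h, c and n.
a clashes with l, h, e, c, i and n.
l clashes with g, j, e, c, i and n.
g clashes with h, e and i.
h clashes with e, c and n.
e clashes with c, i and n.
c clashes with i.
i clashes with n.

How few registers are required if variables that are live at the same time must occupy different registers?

5

a, l, e, c, i pairwise conflict, so at least 5 registers are needed.
5 registers suffice: register 1 → {k, e}; register 2 → {l, h}; register 3 → {g, j, c, n}; register 4 → {a}; register 5 → {i}. Each listed conflict is separated.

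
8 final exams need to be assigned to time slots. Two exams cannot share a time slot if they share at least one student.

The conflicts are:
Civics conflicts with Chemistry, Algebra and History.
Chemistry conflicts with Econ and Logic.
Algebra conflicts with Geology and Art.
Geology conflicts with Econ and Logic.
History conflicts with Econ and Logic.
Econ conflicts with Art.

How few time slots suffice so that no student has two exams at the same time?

3

The cycle Logic-History-Civics-Algebra-Geology-Logic has odd length 5, so it cannot be 2-colored; at least 3 time slots are needed.
3 time slots suffice: time slot 1 → {Civics, Econ, Logic}; time slot 2 → {Chemistry, Geology, History, Art}; time slot 3 → {Algebra}. No two conflicting exams share a time slot.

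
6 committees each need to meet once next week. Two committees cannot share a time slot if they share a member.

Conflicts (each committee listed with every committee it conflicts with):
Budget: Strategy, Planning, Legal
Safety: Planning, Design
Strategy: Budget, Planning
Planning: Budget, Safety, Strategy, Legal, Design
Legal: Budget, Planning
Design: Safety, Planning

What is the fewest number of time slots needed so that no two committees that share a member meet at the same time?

Safety, Planning, Design pairwise conflict, so at least 3 time slots are needed.
A valid assignment using 3 time slots: Budget=2, Safety=3, Strategy=3, Planning=1, Legal=3, Design=2. Every pair that conflicts lands in different time slots.

3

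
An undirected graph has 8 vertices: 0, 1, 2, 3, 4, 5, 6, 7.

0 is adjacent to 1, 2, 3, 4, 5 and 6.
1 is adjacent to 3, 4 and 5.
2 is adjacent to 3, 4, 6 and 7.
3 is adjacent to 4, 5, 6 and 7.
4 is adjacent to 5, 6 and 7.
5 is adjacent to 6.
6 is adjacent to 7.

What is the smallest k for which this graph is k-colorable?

5

0, 1, 3, 4, 5 are mutually adjacent (a clique of size 5), so at least 5 colors are needed.
5 colors suffice: color red → {4}; color blue → {3}; color green → {1, 6}; color yellow → {0, 7}; color purple → {2, 5}. Each edge has distinct colors on its endpoints.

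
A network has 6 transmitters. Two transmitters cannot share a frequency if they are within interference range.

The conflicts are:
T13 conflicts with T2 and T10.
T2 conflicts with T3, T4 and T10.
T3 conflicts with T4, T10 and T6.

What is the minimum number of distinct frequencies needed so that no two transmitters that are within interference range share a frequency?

T2, T3, T4 pairwise conflict, so at least 3 frequencies are needed.
3 frequencies suffice: frequency 1 → {T2, T6}; frequency 2 → {T13, T3}; frequency 3 → {T4, T10}. Every pair that conflicts lands in different frequencies.

3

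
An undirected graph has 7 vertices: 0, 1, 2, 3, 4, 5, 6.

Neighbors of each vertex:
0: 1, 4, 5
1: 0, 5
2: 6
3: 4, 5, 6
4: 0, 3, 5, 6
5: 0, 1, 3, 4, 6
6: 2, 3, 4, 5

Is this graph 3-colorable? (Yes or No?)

No

3, 4, 5, 6 are pairwise adjacent (a clique of size 4), so at least 4 colors are needed.
So 3 colors are not enough.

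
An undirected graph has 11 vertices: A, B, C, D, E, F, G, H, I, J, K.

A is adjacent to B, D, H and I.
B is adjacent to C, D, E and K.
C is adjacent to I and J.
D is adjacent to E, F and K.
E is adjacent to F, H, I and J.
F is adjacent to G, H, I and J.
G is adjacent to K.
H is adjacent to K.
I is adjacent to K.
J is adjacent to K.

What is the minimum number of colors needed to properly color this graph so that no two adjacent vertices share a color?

3

E, F, I are mutually adjacent, so at least 3 colors are needed.
3 colors suffice: A=1, B=2, C=1, D=3, E=1, F=2, G=3, H=3, I=3, J=3, K=1. No two adjacent vertices share a color.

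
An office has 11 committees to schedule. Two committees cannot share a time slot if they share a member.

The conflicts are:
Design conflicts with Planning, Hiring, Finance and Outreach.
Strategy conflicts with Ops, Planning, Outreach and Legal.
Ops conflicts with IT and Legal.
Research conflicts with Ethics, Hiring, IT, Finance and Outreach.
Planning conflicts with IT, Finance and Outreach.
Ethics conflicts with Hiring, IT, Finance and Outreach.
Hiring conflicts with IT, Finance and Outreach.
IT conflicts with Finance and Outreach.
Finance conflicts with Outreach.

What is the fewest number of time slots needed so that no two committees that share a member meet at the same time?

6

Research, Ethics, Hiring, IT, Finance, Outreach pairwise conflict, so at least 6 time slots are needed.
6 time slots suffice: time slot 1 → {Ops, Outreach}; time slot 2 → {Design, Strategy, IT}; time slot 3 → {Finance, Legal}; time slot 4 → {Planning, Hiring}; time slot 5 → {Research}; time slot 6 → {Ethics}. No two conflicting committees share a time slot.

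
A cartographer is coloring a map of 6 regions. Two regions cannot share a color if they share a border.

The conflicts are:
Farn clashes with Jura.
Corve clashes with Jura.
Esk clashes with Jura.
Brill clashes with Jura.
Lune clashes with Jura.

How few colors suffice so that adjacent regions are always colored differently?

Corve and Jura conflict, so at least 2 colors are needed.
A valid assignment using 2 colors: Farn=2, Corve=2, Esk=2, Brill=2, Lune=2, Jura=1. Every pair that conflicts lands in different colors.

2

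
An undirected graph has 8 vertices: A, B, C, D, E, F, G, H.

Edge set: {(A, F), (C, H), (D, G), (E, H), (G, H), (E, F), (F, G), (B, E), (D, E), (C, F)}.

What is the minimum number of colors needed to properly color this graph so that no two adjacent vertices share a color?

A and F are adjacent, so at least 2 colors are needed.
A valid assignment using 2 colors: A=1, B=2, C=1, D=2, E=1, F=2, G=1, H=2. Every edge joins two different colors.

2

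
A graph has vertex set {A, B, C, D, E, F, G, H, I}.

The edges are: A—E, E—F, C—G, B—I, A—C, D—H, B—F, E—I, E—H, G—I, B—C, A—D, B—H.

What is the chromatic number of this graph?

The cycle H-E-A-C-B-H has odd length 5, so it cannot be 2-colored; at least 3 colors are needed.
A valid assignment using 3 colors: A=2, B=1, C=3, D=1, E=1, F=2, G=1, H=2, I=2. No two adjacent vertices share a color.

3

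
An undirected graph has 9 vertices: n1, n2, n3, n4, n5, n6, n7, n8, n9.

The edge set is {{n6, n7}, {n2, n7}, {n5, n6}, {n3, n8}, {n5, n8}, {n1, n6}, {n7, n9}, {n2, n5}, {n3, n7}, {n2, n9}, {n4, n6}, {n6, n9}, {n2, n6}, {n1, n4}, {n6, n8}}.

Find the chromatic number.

n2, n6, n7, n9 form a clique, so at least 4 colors are needed.
One proper 4-coloring: n1=G, n2=B, n3=R, n4=B, n5=G, n6=R, n7=G, n8=B, n9=Y. Each edge has distinct colors on its endpoints.

4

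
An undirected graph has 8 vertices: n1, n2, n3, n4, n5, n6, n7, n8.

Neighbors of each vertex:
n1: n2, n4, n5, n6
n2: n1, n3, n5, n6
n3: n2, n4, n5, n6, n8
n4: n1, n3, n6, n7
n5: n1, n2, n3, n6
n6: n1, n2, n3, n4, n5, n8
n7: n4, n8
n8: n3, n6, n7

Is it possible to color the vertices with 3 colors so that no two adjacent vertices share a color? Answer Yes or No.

No

n2, n3, n5, n6 are mutually adjacent (a clique of size 4), so at least 4 colors are needed.
So 3 colors are not enough.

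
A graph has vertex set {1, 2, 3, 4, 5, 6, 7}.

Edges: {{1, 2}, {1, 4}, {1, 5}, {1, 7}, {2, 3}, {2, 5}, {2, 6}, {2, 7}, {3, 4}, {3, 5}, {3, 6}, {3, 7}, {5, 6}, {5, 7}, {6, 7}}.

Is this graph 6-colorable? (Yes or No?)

Yes

The chromatic number is 5. 2, 3, 5, 6, 7 form a clique, so at least 5 colors are needed.
A valid assignment using 5 colors: 1=blue, 2=yellow, 3=blue, 4=red, 5=red, 6=purple, 7=green.
Since 6 ≥ 5, a proper 6-coloring certainly exists.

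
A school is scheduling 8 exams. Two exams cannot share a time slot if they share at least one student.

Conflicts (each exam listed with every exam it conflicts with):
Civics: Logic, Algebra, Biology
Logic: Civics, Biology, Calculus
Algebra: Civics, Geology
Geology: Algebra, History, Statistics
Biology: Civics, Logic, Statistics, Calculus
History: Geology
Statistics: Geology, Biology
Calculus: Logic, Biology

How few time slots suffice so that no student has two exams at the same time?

3

Civics, Logic, Biology are mutually in conflict, so at least 3 time slots are needed.
3 time slots suffice: time slot 1 → {Geology, Biology}; time slot 2 → {Logic, Algebra, History, Statistics}; time slot 3 → {Civics, Calculus}. Each listed conflict is separated.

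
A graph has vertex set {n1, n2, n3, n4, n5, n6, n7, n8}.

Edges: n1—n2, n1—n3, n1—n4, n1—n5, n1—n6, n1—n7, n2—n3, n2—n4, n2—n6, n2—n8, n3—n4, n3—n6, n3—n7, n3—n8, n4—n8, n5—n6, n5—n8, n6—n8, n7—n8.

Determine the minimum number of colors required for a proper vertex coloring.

4

n2, n3, n4, n8 are pairwise adjacent (a clique of size 4), so at least 4 colors are needed.
4 colors suffice: n1=red, n2=green, n3=blue, n4=yellow, n5=blue, n6=yellow, n7=green, n8=red. Every edge joins two different colors.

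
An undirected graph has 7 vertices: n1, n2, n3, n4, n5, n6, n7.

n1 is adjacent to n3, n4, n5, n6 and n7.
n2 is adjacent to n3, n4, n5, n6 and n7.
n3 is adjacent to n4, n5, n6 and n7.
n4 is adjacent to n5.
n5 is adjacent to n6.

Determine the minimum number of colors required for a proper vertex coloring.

4

n1, n3, n4, n5 form a clique, so at least 4 colors are needed.
4 colors suffice: n1=3, n2=3, n3=1, n4=4, n5=2, n6=4, n7=2. Each edge has distinct colors on its endpoints.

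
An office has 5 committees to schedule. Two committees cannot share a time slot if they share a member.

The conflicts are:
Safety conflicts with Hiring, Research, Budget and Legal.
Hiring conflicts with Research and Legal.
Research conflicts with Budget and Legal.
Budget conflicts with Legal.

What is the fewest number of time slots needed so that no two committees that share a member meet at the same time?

Safety, Research, Budget, Legal pairwise conflict, so at least 4 time slots are needed.
A valid assignment using 4 time slots: Safety=1, Hiring=4, Research=2, Budget=4, Legal=3. Each listed conflict is separated.

4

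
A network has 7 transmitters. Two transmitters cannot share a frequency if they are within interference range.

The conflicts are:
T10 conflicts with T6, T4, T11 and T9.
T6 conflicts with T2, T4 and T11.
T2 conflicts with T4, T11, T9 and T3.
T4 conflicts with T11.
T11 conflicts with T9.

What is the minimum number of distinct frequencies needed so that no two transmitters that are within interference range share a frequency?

4

T10, T6, T4, T11 pairwise conflict, so at least 4 frequencies are needed.
Using 4 frequencies: T10=2, T6=4, T2=2, T4=3, T11=1, T9=3, T3=1. Each listed conflict is separated.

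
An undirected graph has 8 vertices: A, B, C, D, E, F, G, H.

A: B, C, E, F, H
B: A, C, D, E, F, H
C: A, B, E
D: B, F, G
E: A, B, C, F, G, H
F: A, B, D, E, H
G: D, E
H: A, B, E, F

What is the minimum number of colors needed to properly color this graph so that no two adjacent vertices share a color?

5

A, B, E, F, H are mutually adjacent (a clique of size 5), so at least 5 colors are needed.
5 colors suffice: A=3, B=1, C=4, D=2, E=2, F=4, G=1, H=5. Every edge joins two different colors.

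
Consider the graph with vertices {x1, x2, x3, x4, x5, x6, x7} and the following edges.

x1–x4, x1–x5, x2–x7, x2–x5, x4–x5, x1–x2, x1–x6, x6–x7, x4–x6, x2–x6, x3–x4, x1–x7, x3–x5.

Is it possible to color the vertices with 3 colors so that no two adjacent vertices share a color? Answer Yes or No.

x1, x2, x6, x7 are pairwise adjacent (a clique of size 4), so at least 4 colors are needed.
So 3 colors are not enough.

No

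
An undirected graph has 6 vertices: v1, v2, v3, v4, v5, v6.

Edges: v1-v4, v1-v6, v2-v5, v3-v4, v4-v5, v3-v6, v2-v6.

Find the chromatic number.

The cycle v5-v4-v3-v6-v2-v5 has odd length 5, so it cannot be 2-colored; at least 3 colors are needed.
One proper 3-coloring: v1=2, v2=2, v3=2, v4=1, v5=3, v6=1. Each edge has distinct colors on its endpoints.

3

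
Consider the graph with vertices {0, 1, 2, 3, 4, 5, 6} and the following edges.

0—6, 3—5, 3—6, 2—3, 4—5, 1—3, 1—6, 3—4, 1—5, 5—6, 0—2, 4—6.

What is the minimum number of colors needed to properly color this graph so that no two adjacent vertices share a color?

4

1, 3, 5, 6 are mutually adjacent (a clique of size 4), so at least 4 colors are needed.
4 colors suffice: color a → {0, 3}; color b → {2, 6}; color c → {5}; color d → {1, 4}. Every edge joins two different colors.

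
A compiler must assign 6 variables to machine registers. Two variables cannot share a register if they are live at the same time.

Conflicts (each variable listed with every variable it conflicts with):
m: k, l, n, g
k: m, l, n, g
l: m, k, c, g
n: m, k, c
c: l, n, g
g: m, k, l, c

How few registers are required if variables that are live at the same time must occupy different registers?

m, k, l, g are mutually in conflict, so at least 4 registers are needed.
4 registers suffice: register 1 → {k, c}; register 2 → {m}; register 3 → {l, n}; register 4 → {g}. Each listed conflict is separated.

4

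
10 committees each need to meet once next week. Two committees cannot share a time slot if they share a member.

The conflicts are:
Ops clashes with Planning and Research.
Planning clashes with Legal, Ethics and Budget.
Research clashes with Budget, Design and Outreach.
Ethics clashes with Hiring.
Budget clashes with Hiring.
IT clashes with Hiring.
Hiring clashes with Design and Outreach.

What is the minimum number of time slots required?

2

IT and Hiring conflict, so at least 2 time slots are needed.
A valid assignment using 2 time slots: Ops=2, Planning=1, Research=1, Legal=2, Ethics=2, Budget=2, IT=2, Hiring=1, Design=2, Outreach=2. No two conflicting committees share a time slot.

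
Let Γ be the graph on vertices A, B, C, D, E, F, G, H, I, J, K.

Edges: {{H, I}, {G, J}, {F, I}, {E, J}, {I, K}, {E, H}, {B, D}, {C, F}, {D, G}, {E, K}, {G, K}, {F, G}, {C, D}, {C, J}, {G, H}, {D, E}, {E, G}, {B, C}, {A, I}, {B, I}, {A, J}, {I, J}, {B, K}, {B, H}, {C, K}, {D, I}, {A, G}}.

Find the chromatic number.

3

A, I, J form a triangle, so at least 3 colors are needed.
3 colors suffice: color 1 → {C, G, I}; color 2 → {D, F, H, J, K}; color 3 → {A, B, E}. Each edge has distinct colors on its endpoints.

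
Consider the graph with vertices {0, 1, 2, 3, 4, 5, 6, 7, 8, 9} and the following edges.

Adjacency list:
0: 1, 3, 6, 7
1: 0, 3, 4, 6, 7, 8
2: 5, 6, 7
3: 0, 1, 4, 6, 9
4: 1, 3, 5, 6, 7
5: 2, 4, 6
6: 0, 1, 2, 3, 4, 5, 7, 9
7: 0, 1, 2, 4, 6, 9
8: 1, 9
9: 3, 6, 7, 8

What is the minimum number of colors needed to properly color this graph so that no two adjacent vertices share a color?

1, 3, 4, 6 are pairwise adjacent (a clique of size 4), so at least 4 colors are needed.
4 colors suffice: color a → {6, 8}; color b → {1, 5, 9}; color c → {3, 7}; color d → {0, 2, 4}. Each edge has distinct colors on its endpoints.

4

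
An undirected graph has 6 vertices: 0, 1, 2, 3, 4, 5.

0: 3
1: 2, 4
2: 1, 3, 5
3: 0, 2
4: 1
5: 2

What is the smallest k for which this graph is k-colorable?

2

1 and 4 are adjacent, so at least 2 colors are needed.
2 colors suffice: 0=a, 1=b, 2=a, 3=b, 4=a, 5=b. No two adjacent vertices share a color.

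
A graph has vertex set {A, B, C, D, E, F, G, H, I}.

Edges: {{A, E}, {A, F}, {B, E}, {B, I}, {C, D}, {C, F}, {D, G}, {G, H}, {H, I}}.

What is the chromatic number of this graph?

3

The cycle D-C-F-A-E-B-I-H-G-D has odd length 9, so it cannot be 2-colored; at least 3 colors are needed.
3 colors suffice: color 1 → {C, E, G, I}; color 2 → {B, D, F, H}; color 3 → {A}. No two adjacent vertices share a color.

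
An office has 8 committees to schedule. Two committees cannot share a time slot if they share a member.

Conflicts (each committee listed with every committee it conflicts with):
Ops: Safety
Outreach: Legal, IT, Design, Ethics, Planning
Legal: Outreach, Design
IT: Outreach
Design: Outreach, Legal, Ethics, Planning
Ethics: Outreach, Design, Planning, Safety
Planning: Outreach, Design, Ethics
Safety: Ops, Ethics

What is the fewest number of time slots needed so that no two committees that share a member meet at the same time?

4

Outreach, Design, Ethics, Planning are mutually in conflict, so at least 4 time slots are needed.
4 time slots suffice: time slot 1 → {Outreach, Safety}; time slot 2 → {Ops, Legal, IT, Ethics}; time slot 3 → {Design}; time slot 4 → {Planning}. Every pair that conflicts lands in different time slots.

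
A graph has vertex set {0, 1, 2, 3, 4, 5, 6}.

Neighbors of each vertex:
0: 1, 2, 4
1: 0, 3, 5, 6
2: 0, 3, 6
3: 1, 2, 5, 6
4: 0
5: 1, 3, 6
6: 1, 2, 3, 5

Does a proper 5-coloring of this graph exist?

Yes

The chromatic number is 4. 1, 3, 5, 6 form a clique, so at least 4 colors are needed.
4 colors suffice: color red → {1, 2, 4}; color blue → {0, 3}; color green → {6}; color yellow → {5}.
Since 5 ≥ 4, a proper 5-coloring certainly exists.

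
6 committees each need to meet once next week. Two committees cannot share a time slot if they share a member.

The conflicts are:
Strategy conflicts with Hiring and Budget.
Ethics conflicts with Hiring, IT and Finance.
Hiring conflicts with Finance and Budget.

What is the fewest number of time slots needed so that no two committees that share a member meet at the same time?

3

Ethics, Hiring, Finance all conflict with each other, so at least 3 time slots are needed.
3 time slots suffice: time slot 1 → {Hiring, IT}; time slot 2 → {Strategy, Ethics}; time slot 3 → {Finance, Budget}. No two conflicting committees share a time slot.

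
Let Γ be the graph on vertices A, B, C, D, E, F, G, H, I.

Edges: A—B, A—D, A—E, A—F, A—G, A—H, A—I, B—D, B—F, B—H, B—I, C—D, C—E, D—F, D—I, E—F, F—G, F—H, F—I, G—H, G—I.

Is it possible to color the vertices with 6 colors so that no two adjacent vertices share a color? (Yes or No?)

The chromatic number is 5. A, B, D, F, I form a clique, so at least 5 colors are needed.
5 colors suffice: color red → {A, C}; color blue → {F}; color green → {D, E, G}; color yellow → {H, I}; color purple → {B}.
Since 6 ≥ 5, a proper 6-coloring certainly exists.

Yes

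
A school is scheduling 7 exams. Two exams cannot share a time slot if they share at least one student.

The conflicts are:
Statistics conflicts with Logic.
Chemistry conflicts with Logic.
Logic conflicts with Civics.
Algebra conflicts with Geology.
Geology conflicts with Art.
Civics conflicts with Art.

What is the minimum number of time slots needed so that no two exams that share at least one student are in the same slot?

Statistics and Logic conflict, so at least 2 time slots are needed.
2 time slots suffice: Statistics=2, Chemistry=2, Logic=1, Algebra=1, Geology=2, Civics=2, Art=1. Each listed conflict is separated.

2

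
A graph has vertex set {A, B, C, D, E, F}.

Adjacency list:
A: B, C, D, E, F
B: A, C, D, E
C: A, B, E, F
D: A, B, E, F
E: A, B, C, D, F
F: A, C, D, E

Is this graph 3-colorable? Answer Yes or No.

No

A, B, C, E form a clique, so at least 4 colors are needed.
So 3 colors are not enough.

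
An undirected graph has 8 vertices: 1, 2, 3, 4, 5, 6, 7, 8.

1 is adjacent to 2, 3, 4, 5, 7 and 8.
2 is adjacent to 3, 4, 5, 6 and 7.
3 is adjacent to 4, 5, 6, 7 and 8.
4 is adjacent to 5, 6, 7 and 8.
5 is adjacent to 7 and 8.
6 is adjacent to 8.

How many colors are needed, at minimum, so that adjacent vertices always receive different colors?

1, 2, 3, 4, 5, 7 are mutually adjacent (a clique of size 6), so at least 6 colors are needed.
6 colors suffice: color red → {3}; color blue → {4}; color green → {2, 8}; color yellow → {1, 6}; color purple → {5}; color orange → {7}. Every edge joins two different colors.

6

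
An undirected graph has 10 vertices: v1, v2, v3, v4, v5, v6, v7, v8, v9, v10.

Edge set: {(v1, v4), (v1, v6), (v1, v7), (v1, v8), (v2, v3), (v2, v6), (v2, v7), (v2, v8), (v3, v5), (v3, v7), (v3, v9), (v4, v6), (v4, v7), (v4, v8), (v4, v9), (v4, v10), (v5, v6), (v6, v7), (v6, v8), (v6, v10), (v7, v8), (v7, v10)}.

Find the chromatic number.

5

v1, v4, v6, v7, v8 form a clique, so at least 5 colors are needed.
5 colors suffice: color 1 → {v3, v6}; color 2 → {v5, v7, v9}; color 3 → {v2, v4}; color 4 → {v8, v10}; color 5 → {v1}. Each edge has distinct colors on its endpoints.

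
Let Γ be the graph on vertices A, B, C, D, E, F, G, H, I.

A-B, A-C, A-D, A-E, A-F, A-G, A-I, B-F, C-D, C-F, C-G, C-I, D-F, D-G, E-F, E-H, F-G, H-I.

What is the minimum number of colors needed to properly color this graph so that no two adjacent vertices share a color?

A, C, D, F, G are mutually adjacent (a clique of size 5), so at least 5 colors are needed.
5 colors suffice: color 1 → {A, H}; color 2 → {F, I}; color 3 → {B, C, E}; color 4 → {G}; color 5 → {D}. Each edge has distinct colors on its endpoints.

5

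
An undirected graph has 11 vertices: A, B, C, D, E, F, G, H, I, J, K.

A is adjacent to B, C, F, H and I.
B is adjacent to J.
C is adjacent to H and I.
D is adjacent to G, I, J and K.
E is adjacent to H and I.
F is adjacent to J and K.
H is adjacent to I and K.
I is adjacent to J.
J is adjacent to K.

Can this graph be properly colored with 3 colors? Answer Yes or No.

No

A, C, H, I are pairwise adjacent (a clique of size 4), so at least 4 colors are needed.
So 3 colors are not enough.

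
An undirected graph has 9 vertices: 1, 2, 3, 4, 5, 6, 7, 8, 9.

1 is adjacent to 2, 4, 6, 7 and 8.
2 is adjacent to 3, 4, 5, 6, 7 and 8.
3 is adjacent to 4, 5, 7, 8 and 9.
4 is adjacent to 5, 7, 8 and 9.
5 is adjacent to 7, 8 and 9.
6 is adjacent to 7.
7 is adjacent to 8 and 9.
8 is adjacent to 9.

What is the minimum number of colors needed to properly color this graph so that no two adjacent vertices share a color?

6

3, 4, 5, 7, 8, 9 are mutually adjacent (a clique of size 6), so at least 6 colors are needed.
One proper 6-coloring: 1=purple, 2=yellow, 3=orange, 4=blue, 5=purple, 6=blue, 7=red, 8=green, 9=yellow. Every edge joins two different colors.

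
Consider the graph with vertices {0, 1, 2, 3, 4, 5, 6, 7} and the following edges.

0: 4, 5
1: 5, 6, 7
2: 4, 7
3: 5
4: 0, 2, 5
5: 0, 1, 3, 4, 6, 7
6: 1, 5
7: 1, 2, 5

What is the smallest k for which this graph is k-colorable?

1, 5, 6 are pairwise adjacent, so at least 3 colors are needed.
One proper 3-coloring: 0=green, 1=blue, 2=red, 3=blue, 4=blue, 5=red, 6=green, 7=green. Every edge joins two different colors.

3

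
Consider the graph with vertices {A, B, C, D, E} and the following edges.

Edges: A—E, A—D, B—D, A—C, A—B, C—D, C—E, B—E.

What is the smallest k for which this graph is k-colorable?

3

A, B, E are pairwise adjacent, so at least 3 colors are needed.
3 colors suffice: color red → {A}; color blue → {B, C}; color green → {D, E}. No two adjacent vertices share a color.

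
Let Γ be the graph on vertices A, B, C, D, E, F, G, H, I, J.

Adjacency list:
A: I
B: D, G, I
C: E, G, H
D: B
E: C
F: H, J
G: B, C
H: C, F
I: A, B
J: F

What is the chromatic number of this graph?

2

C and G are adjacent, so at least 2 colors are needed.
2 colors suffice: color 1 → {A, B, C, F}; color 2 → {D, E, G, H, I, J}. No two adjacent vertices share a color.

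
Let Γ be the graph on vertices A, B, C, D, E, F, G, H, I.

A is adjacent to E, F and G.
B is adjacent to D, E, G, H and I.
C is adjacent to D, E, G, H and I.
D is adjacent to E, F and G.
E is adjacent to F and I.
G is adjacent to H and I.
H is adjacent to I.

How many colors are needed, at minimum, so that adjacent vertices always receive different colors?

4

C, G, H, I form a clique, so at least 4 colors are needed.
4 colors suffice: A=2, B=2, C=2, D=3, E=1, F=4, G=1, H=4, I=3. No two adjacent vertices share a color.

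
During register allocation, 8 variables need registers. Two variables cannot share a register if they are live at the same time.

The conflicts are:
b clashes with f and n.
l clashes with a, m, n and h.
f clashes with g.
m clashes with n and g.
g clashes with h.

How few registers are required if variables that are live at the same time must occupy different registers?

l, m, n all conflict with each other, so at least 3 registers are needed.
3 registers suffice: register 1 → {b, l, g}; register 2 → {f, a, n, h}; register 3 → {m}. Every pair that conflicts lands in different registers.

3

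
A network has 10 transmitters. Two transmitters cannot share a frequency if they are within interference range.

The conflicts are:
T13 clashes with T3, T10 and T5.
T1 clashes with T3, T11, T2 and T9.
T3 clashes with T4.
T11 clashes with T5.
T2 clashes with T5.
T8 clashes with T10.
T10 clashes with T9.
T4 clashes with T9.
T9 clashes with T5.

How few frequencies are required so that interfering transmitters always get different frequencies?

3

The cycle T13-T5-T2-T1-T3-T13 has odd length 5, so it cannot be 2-colored; at least 3 frequencies are needed.
3 frequencies suffice: frequency 1 → {T1, T10, T4, T5}; frequency 2 → {T13, T11, T2, T8, T9}; frequency 3 → {T3}. Every pair that conflicts lands in different frequencies.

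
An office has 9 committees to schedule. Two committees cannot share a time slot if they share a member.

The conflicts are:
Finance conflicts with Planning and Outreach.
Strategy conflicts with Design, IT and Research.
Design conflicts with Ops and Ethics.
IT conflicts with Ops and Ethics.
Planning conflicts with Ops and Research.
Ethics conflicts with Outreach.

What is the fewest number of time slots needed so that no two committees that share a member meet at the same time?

3

The cycle Research-Strategy-Design-Ops-Planning-Research has odd length 5, so it cannot be 2-colored; at least 3 time slots are needed.
3 time slots suffice: Finance=1, Strategy=1, Design=2, IT=2, Planning=2, Ops=1, Research=3, Ethics=1, Outreach=2. Every pair that conflicts lands in different time slots.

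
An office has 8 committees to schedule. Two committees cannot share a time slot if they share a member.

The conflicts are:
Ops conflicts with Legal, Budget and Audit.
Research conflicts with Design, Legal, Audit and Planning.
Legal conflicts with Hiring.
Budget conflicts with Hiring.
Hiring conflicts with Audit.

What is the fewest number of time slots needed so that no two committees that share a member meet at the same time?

2

Legal and Hiring conflict, so at least 2 time slots are needed.
2 time slots suffice: time slot 1 → {Ops, Research, Hiring}; time slot 2 → {Design, Legal, Budget, Audit, Planning}. Each listed conflict is separated.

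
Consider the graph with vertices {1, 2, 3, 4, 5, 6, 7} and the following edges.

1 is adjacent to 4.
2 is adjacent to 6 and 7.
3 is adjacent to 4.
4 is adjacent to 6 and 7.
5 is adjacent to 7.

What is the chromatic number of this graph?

2 and 7 are adjacent, so at least 2 colors are needed.
2 colors suffice: color a → {2, 4, 5}; color b → {1, 3, 6, 7}. Each edge has distinct colors on its endpoints.

2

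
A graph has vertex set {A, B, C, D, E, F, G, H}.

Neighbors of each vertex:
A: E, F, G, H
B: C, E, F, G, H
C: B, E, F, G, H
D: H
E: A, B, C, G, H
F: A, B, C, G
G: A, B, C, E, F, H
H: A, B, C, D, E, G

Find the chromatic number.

B, C, E, G, H are mutually adjacent (a clique of size 5), so at least 5 colors are needed.
One proper 5-coloring: A=4, B=5, C=4, D=2, E=3, F=1, G=2, H=1. Every edge joins two different colors.

5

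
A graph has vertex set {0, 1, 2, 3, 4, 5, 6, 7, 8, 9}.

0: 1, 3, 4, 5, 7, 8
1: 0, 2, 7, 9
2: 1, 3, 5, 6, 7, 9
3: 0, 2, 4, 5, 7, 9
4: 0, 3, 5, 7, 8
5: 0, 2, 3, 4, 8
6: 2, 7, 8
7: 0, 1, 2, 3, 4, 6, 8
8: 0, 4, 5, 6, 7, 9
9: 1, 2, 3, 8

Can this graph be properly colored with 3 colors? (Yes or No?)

No

0, 4, 5, 8 form a clique, so at least 4 colors are needed.
So 3 colors are not enough.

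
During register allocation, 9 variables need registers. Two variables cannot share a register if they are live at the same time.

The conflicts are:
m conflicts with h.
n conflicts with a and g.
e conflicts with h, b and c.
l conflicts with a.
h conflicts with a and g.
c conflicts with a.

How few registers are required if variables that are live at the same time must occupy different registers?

n and g conflict, so at least 2 registers are needed.
A valid assignment using 2 registers: m=1, n=2, e=1, l=2, h=2, b=2, c=2, a=1, g=1. No two conflicting variables share a register.

2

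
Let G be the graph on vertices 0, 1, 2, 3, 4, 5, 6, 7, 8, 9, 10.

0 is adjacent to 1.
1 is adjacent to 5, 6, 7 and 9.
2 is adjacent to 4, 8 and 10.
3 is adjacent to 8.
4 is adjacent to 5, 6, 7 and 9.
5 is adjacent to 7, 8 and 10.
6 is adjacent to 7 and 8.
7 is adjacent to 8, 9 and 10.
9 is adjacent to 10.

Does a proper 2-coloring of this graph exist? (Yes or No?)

No

6, 7, 8 form a triangle, so at least 3 colors are needed.
So 2 colors are not enough.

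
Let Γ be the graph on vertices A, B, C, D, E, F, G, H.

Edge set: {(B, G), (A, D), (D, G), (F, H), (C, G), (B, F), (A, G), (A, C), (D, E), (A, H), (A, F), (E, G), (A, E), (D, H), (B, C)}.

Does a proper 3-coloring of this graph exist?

No

A, D, E, G are mutually adjacent (a clique of size 4), so at least 4 colors are needed.
So 3 colors are not enough.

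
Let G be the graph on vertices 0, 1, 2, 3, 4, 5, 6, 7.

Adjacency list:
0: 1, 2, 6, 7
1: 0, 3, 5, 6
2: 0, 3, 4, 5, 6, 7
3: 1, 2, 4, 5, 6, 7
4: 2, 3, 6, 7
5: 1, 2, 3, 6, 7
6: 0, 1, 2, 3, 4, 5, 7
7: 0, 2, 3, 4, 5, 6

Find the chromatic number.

5

2, 3, 5, 6, 7 are mutually adjacent (a clique of size 5), so at least 5 colors are needed.
5 colors suffice: 0=yellow, 1=blue, 2=blue, 3=yellow, 4=purple, 5=purple, 6=red, 7=green. Every edge joins two different colors.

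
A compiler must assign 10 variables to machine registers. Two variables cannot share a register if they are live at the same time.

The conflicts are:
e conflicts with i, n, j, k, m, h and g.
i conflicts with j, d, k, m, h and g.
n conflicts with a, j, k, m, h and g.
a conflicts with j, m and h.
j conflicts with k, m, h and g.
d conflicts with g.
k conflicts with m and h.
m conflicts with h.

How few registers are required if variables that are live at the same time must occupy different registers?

e, n, j, k, m, h all conflict with each other, so at least 6 registers are needed.
A valid assignment using 6 registers: e=5, i=3, n=3, a=5, j=1, d=1, k=6, m=2, h=4, g=2. Each listed conflict is separated.

6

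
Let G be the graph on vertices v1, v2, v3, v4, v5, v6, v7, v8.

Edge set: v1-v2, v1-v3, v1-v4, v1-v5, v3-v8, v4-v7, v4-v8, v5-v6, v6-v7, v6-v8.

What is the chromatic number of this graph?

3

The cycle v5-v1-v3-v8-v6-v5 has odd length 5, so it cannot be 2-colored; at least 3 colors are needed.
One proper 3-coloring: v1=1, v2=2, v3=3, v4=3, v5=2, v6=1, v7=2, v8=2. Every edge joins two different colors.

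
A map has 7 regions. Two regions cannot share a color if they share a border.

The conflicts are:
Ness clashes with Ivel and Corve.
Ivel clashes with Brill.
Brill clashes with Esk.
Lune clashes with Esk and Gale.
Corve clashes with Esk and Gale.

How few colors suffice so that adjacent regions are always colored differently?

The cycle Ivel-Brill-Esk-Corve-Ness-Ivel has odd length 5, so it cannot be 2-colored; at least 3 colors are needed.
A valid assignment using 3 colors: Ness=3, Ivel=1, Brill=2, Lune=2, Corve=2, Esk=1, Gale=1. Each listed conflict is separated.

3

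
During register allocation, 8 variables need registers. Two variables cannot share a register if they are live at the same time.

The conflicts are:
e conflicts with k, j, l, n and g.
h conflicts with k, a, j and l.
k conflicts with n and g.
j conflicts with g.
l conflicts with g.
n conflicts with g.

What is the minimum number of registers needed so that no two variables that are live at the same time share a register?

e, k, n, g pairwise conflict, so at least 4 registers are needed.
4 registers suffice: register 1 → {e, h}; register 2 → {a, g}; register 3 → {k, j, l}; register 4 → {n}. Each listed conflict is separated.

4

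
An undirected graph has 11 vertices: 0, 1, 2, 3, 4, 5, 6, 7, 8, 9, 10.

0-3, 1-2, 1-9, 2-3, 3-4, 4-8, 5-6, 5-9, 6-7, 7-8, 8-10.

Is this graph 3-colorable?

Yes

The chromatic number is 3. The cycle 2-1-9-5-6-7-8-4-3-2 has odd length 9, so it cannot be 2-colored; at least 3 colors are needed.
A valid assignment using 3 colors: 0=blue, 1=red, 2=blue, 3=red, 4=blue, 5=blue, 6=red, 7=blue, 8=red, 9=green, 10=blue.
That is already a proper 3-coloring.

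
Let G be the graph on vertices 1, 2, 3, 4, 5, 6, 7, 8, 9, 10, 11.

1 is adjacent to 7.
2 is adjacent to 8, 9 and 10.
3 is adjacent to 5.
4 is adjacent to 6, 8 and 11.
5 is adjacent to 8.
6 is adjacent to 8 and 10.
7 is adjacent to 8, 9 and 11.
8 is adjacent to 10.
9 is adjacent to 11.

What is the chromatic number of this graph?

4, 6, 8 are pairwise adjacent, so at least 3 colors are needed.
A valid assignment using 3 colors: 1=red, 2=blue, 3=red, 4=green, 5=blue, 6=blue, 7=blue, 8=red, 9=green, 10=green, 11=red. Every edge joins two different colors.

3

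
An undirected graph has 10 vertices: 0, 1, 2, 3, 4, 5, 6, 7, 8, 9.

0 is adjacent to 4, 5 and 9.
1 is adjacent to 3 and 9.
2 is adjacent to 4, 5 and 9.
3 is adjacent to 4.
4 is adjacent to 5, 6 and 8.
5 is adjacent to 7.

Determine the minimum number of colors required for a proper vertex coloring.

2, 4, 5 form a triangle, so at least 3 colors are needed.
One proper 3-coloring: 0=green, 1=blue, 2=green, 3=green, 4=red, 5=blue, 6=blue, 7=red, 8=blue, 9=red. Every edge joins two different colors.

3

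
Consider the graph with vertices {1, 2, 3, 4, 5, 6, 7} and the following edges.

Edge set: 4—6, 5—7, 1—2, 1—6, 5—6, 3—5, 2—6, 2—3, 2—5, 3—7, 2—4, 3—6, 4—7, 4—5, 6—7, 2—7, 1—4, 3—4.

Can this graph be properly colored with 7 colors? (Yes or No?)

The chromatic number is 6. 2, 3, 4, 5, 6, 7 are mutually adjacent (a clique of size 6), so at least 6 colors are needed.
6 colors suffice: color a → {2}; color b → {6}; color c → {4}; color d → {1, 7}; color e → {3}; color f → {5}.
Since 7 ≥ 6, a proper 7-coloring certainly exists.

Yes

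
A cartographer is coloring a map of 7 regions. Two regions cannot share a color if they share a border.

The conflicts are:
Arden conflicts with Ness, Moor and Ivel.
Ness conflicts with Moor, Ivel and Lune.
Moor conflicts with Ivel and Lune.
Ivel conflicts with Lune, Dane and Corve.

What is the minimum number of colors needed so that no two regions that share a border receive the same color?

4

Ness, Moor, Ivel, Lune are mutually in conflict, so at least 4 colors are needed.
4 colors suffice: color 1 → {Ivel}; color 2 → {Moor, Dane, Corve}; color 3 → {Ness}; color 4 → {Arden, Lune}. Each listed conflict is separated.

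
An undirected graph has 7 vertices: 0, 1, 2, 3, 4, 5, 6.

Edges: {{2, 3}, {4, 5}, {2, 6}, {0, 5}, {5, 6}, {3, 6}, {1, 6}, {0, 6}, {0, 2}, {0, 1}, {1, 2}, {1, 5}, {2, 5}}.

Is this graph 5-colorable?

Yes

The chromatic number is 5. 0, 1, 2, 5, 6 are mutually adjacent (a clique of size 5), so at least 5 colors are needed.
5 colors suffice: color red → {2, 4}; color blue → {6}; color green → {3, 5}; color yellow → {1}; color purple → {0}.
That is already a proper 5-coloring.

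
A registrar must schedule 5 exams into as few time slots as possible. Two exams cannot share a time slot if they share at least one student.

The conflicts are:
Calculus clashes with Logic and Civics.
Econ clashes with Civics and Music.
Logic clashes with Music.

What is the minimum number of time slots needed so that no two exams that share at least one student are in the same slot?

3

The cycle Calculus-Civics-Econ-Music-Logic-Calculus has odd length 5, so it cannot be 2-colored; at least 3 time slots are needed.
3 time slots suffice: Calculus=1, Econ=1, Logic=3, Civics=2, Music=2. No two conflicting exams share a time slot.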